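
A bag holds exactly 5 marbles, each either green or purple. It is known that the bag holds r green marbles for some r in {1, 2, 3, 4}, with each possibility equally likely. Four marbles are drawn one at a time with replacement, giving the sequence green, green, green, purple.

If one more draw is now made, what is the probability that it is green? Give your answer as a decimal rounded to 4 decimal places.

0.6438

Under each hypothesis, the probability of the observed sequence is: P(data | r = 1) = (1/5)(1/5)(1/5)(4/5) = 0.0064; P(data | r = 2) = (2/5)(2/5)(2/5)(3/5) = 0.0384; P(data | r = 3) = (3/5)(3/5)(3/5)(2/5) = 0.0864; P(data | r = 4) = (4/5)(4/5)(4/5)(1/5) = 0.1024.
Multiplying each by its prior: 1/4 · 0.0064 = 0.0016, 1/4 · 0.0384 = 0.0096, 1/4 · 0.0864 = 0.0216, 1/4 · 0.1024 = 0.0256; summing to 0.0584.
Normalising, the posterior is P(r = 1 | data) = 0.027397, P(r = 2 | data) = 0.16438, P(r = 3 | data) = 0.36986, P(r = 4 | data) = 0.43836.
So P(green next | data) = Σ P(green next | H) P(H | data) = (1/5)(0.027397) + (2/5)(0.16438) + (3/5)(0.36986) + (4/5)(0.43836) = 0.64384.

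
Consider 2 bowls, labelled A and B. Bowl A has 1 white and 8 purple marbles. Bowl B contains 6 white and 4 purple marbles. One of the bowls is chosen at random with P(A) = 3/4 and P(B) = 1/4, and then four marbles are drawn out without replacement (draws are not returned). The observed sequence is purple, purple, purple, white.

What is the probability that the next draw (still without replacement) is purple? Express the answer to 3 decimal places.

0.934

Under each hypothesis, the probability of the observed sequence is: P(data | bowl A) = (8/9)(7/8)(6/7)(1/6) = 1/9; P(data | bowl B) = (4/10)(3/9)(2/8)(6/7) = 1/35.
The prior-weighted likelihoods are 3/4 · 1/9 = 1/12, 1/4 · 1/35 = 1/140; summing to 19/210.
Dividing through by the total gives posterior P(bowl A | data) = 35/38, P(bowl B | data) = 3/38.
Averaging over the posterior, P(purple next | data) = (1)(35/38) + (1/6)(3/38) = 71/76.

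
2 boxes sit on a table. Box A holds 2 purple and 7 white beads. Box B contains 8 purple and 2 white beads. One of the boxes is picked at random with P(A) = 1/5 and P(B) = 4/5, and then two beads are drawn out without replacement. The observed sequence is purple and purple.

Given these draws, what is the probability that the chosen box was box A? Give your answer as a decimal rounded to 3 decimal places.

0.011

The likelihood of the observed sequence under each hypothesis: P(data | box A) = (2/9)(1/8) = 1/36; P(data | box B) = (8/10)(7/9) = 28/45.
Weighting by the prior gives 1/5 · 1/36 = 1/180, 4/5 · 28/45 = 112/225; these sum to 151/300.
Therefore the posterior P(box A | data) = (1/180) / (151/300) = 5/453.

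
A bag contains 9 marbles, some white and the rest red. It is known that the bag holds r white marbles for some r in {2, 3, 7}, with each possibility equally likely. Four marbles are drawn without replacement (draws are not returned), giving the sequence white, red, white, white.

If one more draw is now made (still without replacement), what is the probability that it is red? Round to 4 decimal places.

Under each hypothesis, the probability of the observed sequence is: P(data | r = 2) = (2/9)(7/8)(1/7)(0/6) = 0; P(data | r = 3) = (3/9)(6/8)(2/7)(1/6) = 1/84; P(data | r = 7) = (7/9)(2/8)(6/7)(5/6) = 5/36.
Weighting by the prior gives 1/3 · 0 = 0, 1/3 · 1/84 = 1/252, 1/3 · 5/36 = 5/108; these sum to 19/378.
Dividing through by the total gives posterior P(r = 2 | data) = 0, P(r = 3 | data) = 3/38, P(r = 7 | data) = 35/38.
The predictive probability is P(red next | data) = (1)(3/38) + (1/5)(35/38) = 5/19.

0.2632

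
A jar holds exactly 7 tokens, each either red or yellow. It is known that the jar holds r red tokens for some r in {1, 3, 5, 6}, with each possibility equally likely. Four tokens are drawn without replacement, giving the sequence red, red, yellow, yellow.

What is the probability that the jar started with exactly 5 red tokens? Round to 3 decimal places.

0.357

For each hypothesis, P(data | H) works out to: P(data | r = 1) = (1/7)(0/6) = 0; P(data | r = 3) = (3/7)(2/6)(4/5)(3/4) = 3/35; P(data | r = 5) = (5/7)(4/6)(2/5)(1/4) = 1/21; P(data | r = 6) = (6/7)(5/6)(1/5)(0/4) = 0.
The prior-weighted likelihoods are 1/4 · 0 = 0, 1/4 · 3/35 = 3/140, 1/4 · 1/21 = 1/84, 1/4 · 0 = 0; these sum to 1/30.
So P(r = 5 | data) = (1/84) / (1/30) = 5/14.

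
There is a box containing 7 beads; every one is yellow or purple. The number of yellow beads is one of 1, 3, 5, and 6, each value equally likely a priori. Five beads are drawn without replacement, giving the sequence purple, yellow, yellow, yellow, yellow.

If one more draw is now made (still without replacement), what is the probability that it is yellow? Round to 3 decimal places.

0.800

For each hypothesis, P(data | H) works out to: P(data | r = 1) = (6/7)(1/6)(0/5) = 0; P(data | r = 3) = (4/7)(3/6)(2/5)(1/4)(0/3) = 0; P(data | r = 5) = (2/7)(5/6)(4/5)(3/4)(2/3) = 2/21; P(data | r = 6) = (1/7)(6/6)(5/5)(4/4)(3/3) = 1/7.
The prior-weighted likelihoods are 1/4 · 0 = 0, 1/4 · 0 = 0, 1/4 · 2/21 = 1/42, 1/4 · 1/7 = 1/28; summing to 5/84.
Normalising, the posterior is P(r = 1 | data) = 0, P(r = 3 | data) = 0, P(r = 5 | data) = 2/5, P(r = 6 | data) = 3/5.
The predictive probability is P(yellow next | data) = (1/2)(2/5) + (1)(3/5) = 4/5.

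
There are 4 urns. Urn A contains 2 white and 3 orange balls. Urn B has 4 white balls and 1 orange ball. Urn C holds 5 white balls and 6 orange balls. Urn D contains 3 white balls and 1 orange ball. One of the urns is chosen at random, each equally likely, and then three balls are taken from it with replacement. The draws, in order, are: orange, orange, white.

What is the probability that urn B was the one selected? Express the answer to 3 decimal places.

0.089

For each hypothesis, P(data | H) works out to: P(data | urn A) = (3/5)(3/5)(2/5) = 0.144; P(data | urn B) = (1/5)(1/5)(4/5) = 0.032; P(data | urn C) = (6/11)(6/11)(5/11) = 0.13524; P(data | urn D) = (1/4)(1/4)(3/4) = 0.046875.
Multiplying each by its prior: 1/4 · 0.144 = 0.036, 1/4 · 0.032 = 0.008, 1/4 · 0.13524 = 0.033809, 1/4 · 0.046875 = 0.011719; these sum to 0.089528.
By Bayes' rule, P(urn B | data) = (0.008) / (0.089528) = 0.089358.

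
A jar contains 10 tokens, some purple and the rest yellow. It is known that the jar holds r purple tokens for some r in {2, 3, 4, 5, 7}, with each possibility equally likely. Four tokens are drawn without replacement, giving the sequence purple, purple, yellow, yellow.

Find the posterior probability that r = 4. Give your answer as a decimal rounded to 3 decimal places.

0.262

Compute the likelihood of the observed sequence for each case: P(data | r = 2) = (2/10)(1/9)(8/8)(7/7) = 0.022222; P(data | r = 3) = (3/10)(2/9)(7/8)(6/7) = 0.05; P(data | r = 4) = (4/10)(3/9)(6/8)(5/7) = 0.071429; P(data | r = 5) = (5/10)(4/9)(5/8)(4/7) = 0.079365; P(data | r = 7) = (7/10)(6/9)(3/8)(2/7) = 0.05.
Weighting by the prior gives 1/5 · 0.022222 = 0.0044444, 1/5 · 0.05 = 0.01, 1/5 · 0.071429 = 0.014286, 1/5 · 0.079365 = 0.015873, 1/5 · 0.05 = 0.01; these sum to 0.054603.
Therefore the posterior P(r = 4 | data) = (0.014286) / (0.054603) = 0.26163.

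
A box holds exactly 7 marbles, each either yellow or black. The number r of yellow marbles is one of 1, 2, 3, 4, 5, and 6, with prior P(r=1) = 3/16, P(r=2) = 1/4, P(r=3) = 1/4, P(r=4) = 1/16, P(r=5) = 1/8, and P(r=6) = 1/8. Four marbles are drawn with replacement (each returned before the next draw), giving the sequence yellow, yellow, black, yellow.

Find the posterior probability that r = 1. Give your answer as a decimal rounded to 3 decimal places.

0.010

The likelihood of the observed sequence under each hypothesis: P(data | r = 1) = (1/7)(1/7)(6/7)(1/7) = 0.002499; P(data | r = 2) = (2/7)(2/7)(5/7)(2/7) = 0.01666; P(data | r = 3) = (3/7)(3/7)(4/7)(3/7) = 0.044981; P(data | r = 4) = (4/7)(4/7)(3/7)(4/7) = 0.079967; P(data | r = 5) = (5/7)(5/7)(2/7)(5/7) = 0.10412; P(data | r = 6) = (6/7)(6/7)(1/7)(6/7) = 0.089963.
The prior-weighted likelihoods are 3/16 · 0.002499 = 0.00046855, 1/4 · 0.01666 = 0.0041649, 1/4 · 0.044981 = 0.011245, 1/16 · 0.079967 = 0.0049979, 1/8 · 0.10412 = 0.013015, 1/8 · 0.089963 = 0.011245; with total 0.045137.
Therefore the posterior P(r = 1 | data) = (0.00046855) / (0.045137) = 0.010381.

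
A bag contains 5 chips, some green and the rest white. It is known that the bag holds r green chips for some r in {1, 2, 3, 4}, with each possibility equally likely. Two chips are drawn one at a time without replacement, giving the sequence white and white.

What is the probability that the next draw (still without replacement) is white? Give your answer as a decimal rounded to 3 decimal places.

Under each hypothesis, the probability of the observed sequence is: P(data | r = 1) = (4/5)(3/4) = 3/5; P(data | r = 2) = (3/5)(2/4) = 3/10; P(data | r = 3) = (2/5)(1/4) = 1/10; P(data | r = 4) = (1/5)(0/4) = 0.
The prior-weighted likelihoods are 1/4 · 3/5 = 3/20, 1/4 · 3/10 = 3/40, 1/4 · 1/10 = 1/40, 1/4 · 0 = 0; with total 1/4.
Normalising, the posterior is P(r = 1 | data) = 3/5, P(r = 2 | data) = 3/10, P(r = 3 | data) = 1/10, P(r = 4 | data) = 0.
So P(white next | data) = Σ P(white next | H) P(H | data) = (2/3)(3/5) + (1/3)(3/10) + (0)(1/10) = 1/2.

0.500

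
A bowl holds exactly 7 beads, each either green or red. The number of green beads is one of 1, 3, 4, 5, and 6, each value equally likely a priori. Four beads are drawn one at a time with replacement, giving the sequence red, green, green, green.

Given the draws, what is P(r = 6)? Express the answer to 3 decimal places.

Compute the likelihood of the observed sequence for each case: P(data | r = 1) = (6/7)(1/7)(1/7)(1/7) = 0.002499; P(data | r = 3) = (4/7)(3/7)(3/7)(3/7) = 0.044981; P(data | r = 4) = (3/7)(4/7)(4/7)(4/7) = 0.079967; P(data | r = 5) = (2/7)(5/7)(5/7)(5/7) = 0.10412; P(data | r = 6) = (1/7)(6/7)(6/7)(6/7) = 0.089963.
The prior-weighted likelihoods are 1/5 · 0.002499 = 0.00049979, 1/5 · 0.044981 = 0.0089963, 1/5 · 0.079967 = 0.015993, 1/5 · 0.10412 = 0.020825, 1/5 · 0.089963 = 0.017993; with total 0.064307.
Therefore the posterior P(r = 6 | data) = (0.017993) / (0.064307) = 0.27979.

0.280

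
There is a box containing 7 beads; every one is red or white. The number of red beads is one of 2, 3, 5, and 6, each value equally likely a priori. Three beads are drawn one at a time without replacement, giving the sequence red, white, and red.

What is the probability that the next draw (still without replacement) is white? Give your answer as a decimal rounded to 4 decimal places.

0.3654

Compute the likelihood of the observed sequence for each case: P(data | r = 2) = (2/7)(5/6)(1/5) = 1/21; P(data | r = 3) = (3/7)(4/6)(2/5) = 4/35; P(data | r = 5) = (5/7)(2/6)(4/5) = 4/21; P(data | r = 6) = (6/7)(1/6)(5/5) = 1/7.
Multiplying each by its prior: 1/4 · 1/21 = 1/84, 1/4 · 4/35 = 1/35, 1/4 · 4/21 = 1/21, 1/4 · 1/7 = 1/28; with total 13/105.
The posterior is then P(r = 2 | data) = 5/52, P(r = 3 | data) = 3/13, P(r = 5 | data) = 5/13, P(r = 6 | data) = 15/52.
So P(white next | data) = Σ P(white next | H) P(H | data) = (1)(5/52) + (3/4)(3/13) + (1/4)(5/13) + (0)(15/52) = 19/52.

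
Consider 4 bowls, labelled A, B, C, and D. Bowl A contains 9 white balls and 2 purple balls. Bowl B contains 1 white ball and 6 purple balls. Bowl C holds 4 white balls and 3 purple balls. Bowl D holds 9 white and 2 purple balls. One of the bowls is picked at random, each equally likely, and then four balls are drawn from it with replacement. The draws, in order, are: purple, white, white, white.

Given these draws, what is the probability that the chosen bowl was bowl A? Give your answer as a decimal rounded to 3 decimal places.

For each hypothesis, P(data | H) works out to: P(data | bowl A) = (2/11)(9/11)(9/11)(9/11) = 0.099583; P(data | bowl B) = (6/7)(1/7)(1/7)(1/7) = 0.002499; P(data | bowl C) = (3/7)(4/7)(4/7)(4/7) = 0.079967; P(data | bowl D) = (2/11)(9/11)(9/11)(9/11) = 0.099583.
Weighting by the prior gives 1/4 · 0.099583 = 0.024896, 1/4 · 0.002499 = 0.00062474, 1/4 · 0.079967 = 0.019992, 1/4 · 0.099583 = 0.024896; with total 0.070408.
So P(bowl A | data) = (0.024896) / (0.070408) = 0.35359.

0.354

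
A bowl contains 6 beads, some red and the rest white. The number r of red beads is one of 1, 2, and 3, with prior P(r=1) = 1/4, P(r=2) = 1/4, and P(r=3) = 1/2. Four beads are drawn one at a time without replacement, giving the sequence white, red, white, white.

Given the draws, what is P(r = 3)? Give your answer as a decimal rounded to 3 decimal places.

0.250

The likelihood of the observed sequence under each hypothesis: P(data | r = 1) = (5/6)(1/5)(4/4)(3/3) = 1/6; P(data | r = 2) = (4/6)(2/5)(3/4)(2/3) = 2/15; P(data | r = 3) = (3/6)(3/5)(2/4)(1/3) = 1/20.
Weighting by the prior gives 1/4 · 1/6 = 1/24, 1/4 · 2/15 = 1/30, 1/2 · 1/20 = 1/40; with total 1/10.
So P(r = 3 | data) = (1/40) / (1/10) = 1/4.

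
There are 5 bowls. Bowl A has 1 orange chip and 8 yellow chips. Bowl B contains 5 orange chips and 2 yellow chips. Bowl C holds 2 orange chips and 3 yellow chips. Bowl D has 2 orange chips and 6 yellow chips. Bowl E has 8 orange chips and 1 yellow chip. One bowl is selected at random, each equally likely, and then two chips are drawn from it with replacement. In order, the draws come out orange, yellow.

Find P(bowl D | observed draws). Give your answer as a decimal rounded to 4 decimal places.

0.2261

For each hypothesis, P(data | H) works out to: P(data | bowl A) = (1/9)(8/9) = 0.098765; P(data | bowl B) = (5/7)(2/7) = 0.20408; P(data | bowl C) = (2/5)(3/5) = 0.24; P(data | bowl D) = (2/8)(6/8) = 0.1875; P(data | bowl E) = (8/9)(1/9) = 0.098765.
The prior-weighted likelihoods are 1/5 · 0.098765 = 0.019753, 1/5 · 0.20408 = 0.040816, 1/5 · 0.24 = 0.048, 1/5 · 0.1875 = 0.0375, 1/5 · 0.098765 = 0.019753; with total 0.16582.
So P(bowl D | data) = (0.0375) / (0.16582) = 0.22615.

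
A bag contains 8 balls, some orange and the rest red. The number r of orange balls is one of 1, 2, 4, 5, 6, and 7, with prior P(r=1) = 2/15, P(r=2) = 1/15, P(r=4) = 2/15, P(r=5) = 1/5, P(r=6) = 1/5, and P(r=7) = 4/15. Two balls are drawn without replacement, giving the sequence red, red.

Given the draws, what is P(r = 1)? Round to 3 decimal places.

Compute the likelihood of the observed sequence for each case: P(data | r = 1) = (7/8)(6/7) = 3/4; P(data | r = 2) = (6/8)(5/7) = 15/28; P(data | r = 4) = (4/8)(3/7) = 3/14; P(data | r = 5) = (3/8)(2/7) = 3/28; P(data | r = 6) = (2/8)(1/7) = 1/28; P(data | r = 7) = (1/8)(0/7) = 0.
The prior-weighted likelihoods are 2/15 · 3/4 = 1/10, 1/15 · 15/28 = 1/28, 2/15 · 3/14 = 1/35, 1/5 · 3/28 = 3/140, 1/5 · 1/28 = 1/140, 4/15 · 0 = 0; these sum to 27/140.
Hence P(r = 1 | data) = (1/10) / (27/140) = 14/27.

0.519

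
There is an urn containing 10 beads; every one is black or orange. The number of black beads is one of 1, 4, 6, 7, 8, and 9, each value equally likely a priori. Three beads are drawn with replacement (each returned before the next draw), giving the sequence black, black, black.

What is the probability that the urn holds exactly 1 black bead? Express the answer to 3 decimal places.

0.001

Under each hypothesis, the probability of the observed sequence is: P(data | r = 1) = (1/10)(1/10)(1/10) = 0.001; P(data | r = 4) = (4/10)(4/10)(4/10) = 0.064; P(data | r = 6) = (6/10)(6/10)(6/10) = 0.216; P(data | r = 7) = (7/10)(7/10)(7/10) = 0.343; P(data | r = 8) = (8/10)(8/10)(8/10) = 0.512; P(data | r = 9) = (9/10)(9/10)(9/10) = 0.729.
Weighting by the prior gives 1/6 · 0.001 = 0.00016667, 1/6 · 0.064 = 0.010667, 1/6 · 0.216 = 0.036, 1/6 · 0.343 = 0.057167, 1/6 · 0.512 = 0.085333, 1/6 · 0.729 = 0.1215; these sum to 0.31083.
So P(r = 1 | data) = (0.00016667) / (0.31083) = 0.00053619.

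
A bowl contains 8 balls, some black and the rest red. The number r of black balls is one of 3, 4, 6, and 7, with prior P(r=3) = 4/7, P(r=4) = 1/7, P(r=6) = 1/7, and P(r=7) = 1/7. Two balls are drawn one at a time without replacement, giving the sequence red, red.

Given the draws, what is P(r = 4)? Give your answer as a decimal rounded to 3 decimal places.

Under each hypothesis, the probability of the observed sequence is: P(data | r = 3) = (5/8)(4/7) = 5/14; P(data | r = 4) = (4/8)(3/7) = 3/14; P(data | r = 6) = (2/8)(1/7) = 1/28; P(data | r = 7) = (1/8)(0/7) = 0.
The prior-weighted likelihoods are 4/7 · 5/14 = 10/49, 1/7 · 3/14 = 3/98, 1/7 · 1/28 = 1/196, 1/7 · 0 = 0; with total 47/196.
Hence P(r = 4 | data) = (3/98) / (47/196) = 6/47.

0.128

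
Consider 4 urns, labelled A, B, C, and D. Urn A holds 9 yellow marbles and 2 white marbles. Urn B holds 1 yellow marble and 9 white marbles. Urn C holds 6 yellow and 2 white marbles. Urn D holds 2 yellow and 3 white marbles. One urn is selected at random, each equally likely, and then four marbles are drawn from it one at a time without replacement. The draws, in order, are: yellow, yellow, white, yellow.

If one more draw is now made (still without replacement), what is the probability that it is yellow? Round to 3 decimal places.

0.800

The likelihood of the observed sequence under each hypothesis: P(data | urn A) = (9/11)(8/10)(2/9)(7/8) = 7/55; P(data | urn B) = (1/10)(0/9) = 0; P(data | urn C) = (6/8)(5/7)(2/6)(4/5) = 1/7; P(data | urn D) = (2/5)(1/4)(3/3)(0/2) = 0.
Weighting by the prior gives 1/4 · 7/55 = 7/220, 1/4 · 0 = 0, 1/4 · 1/7 = 1/28, 1/4 · 0 = 0; these sum to 26/385.
The posterior is then P(urn A | data) = 49/104, P(urn B | data) = 0, P(urn C | data) = 55/104, P(urn D | data) = 0.
The predictive probability is P(yellow next | data) = (6/7)(49/104) + (3/4)(55/104) = 333/416.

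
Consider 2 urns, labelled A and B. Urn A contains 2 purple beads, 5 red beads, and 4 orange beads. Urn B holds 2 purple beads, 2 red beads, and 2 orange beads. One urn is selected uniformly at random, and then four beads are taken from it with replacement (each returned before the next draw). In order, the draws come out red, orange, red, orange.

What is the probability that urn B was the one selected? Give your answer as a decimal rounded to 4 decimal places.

The likelihood of the observed sequence under each hypothesis: P(data | urn A) = (5/11)(4/11)(5/11)(4/11) = 0.027321; P(data | urn B) = (2/6)(2/6)(2/6)(2/6) = 0.012346.
Weighting by the prior gives 1/2 · 0.027321 = 0.01366, 1/2 · 0.012346 = 0.0061728; summing to 0.019833.
By Bayes' rule, P(urn B | data) = (0.0061728) / (0.019833) = 0.31124.

0.3112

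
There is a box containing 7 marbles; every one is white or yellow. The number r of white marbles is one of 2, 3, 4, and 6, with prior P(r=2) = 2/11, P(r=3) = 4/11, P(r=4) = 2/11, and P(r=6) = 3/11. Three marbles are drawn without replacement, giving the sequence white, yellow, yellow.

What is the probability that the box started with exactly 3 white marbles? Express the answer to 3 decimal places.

0.529

Compute the likelihood of the observed sequence for each case: P(data | r = 2) = (2/7)(5/6)(4/5) = 0.19048; P(data | r = 3) = (3/7)(4/6)(3/5) = 0.17143; P(data | r = 4) = (4/7)(3/6)(2/5) = 0.11429; P(data | r = 6) = (6/7)(1/6)(0/5) = 0.
Weighting by the prior gives 2/11 · 0.19048 = 0.034632, 4/11 · 0.17143 = 0.062338, 2/11 · 0.11429 = 0.020779, 3/11 · 0 = 0; these sum to 0.11775.
By Bayes' rule, P(r = 3 | data) = (0.062338) / (0.11775) = 0.52941.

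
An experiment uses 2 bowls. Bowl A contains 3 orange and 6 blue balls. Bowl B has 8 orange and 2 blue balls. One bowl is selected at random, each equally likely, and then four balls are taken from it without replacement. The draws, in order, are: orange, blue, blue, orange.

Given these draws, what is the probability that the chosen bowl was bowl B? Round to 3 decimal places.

0.272

Under each hypothesis, the probability of the observed sequence is: P(data | bowl A) = (3/9)(6/8)(5/7)(2/6) = 0.059524; P(data | bowl B) = (8/10)(2/9)(1/8)(7/7) = 0.022222.
The prior-weighted likelihoods are 1/2 · 0.059524 = 0.029762, 1/2 · 0.022222 = 0.011111; with total 0.040873.
Hence P(bowl B | data) = (0.011111) / (0.040873) = 0.27184.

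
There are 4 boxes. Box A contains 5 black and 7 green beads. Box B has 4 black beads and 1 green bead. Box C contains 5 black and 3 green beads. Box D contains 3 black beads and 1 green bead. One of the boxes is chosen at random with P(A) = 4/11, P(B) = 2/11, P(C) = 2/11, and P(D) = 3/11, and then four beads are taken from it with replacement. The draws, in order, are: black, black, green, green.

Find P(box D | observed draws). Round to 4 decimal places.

Compute the likelihood of the observed sequence for each case: P(data | box A) = (5/12)(5/12)(7/12)(7/12) = 0.059076; P(data | box B) = (4/5)(4/5)(1/5)(1/5) = 0.0256; P(data | box C) = (5/8)(5/8)(3/8)(3/8) = 0.054932; P(data | box D) = (3/4)(3/4)(1/4)(1/4) = 0.035156.
Multiplying each by its prior: 4/11 · 0.059076 = 0.021482, 2/11 · 0.0256 = 0.0046545, 2/11 · 0.054932 = 0.0099876, 3/11 · 0.035156 = 0.0095881; with total 0.045712.
Therefore the posterior P(box D | data) = (0.0095881) / (0.045712) = 0.20975.

0.2097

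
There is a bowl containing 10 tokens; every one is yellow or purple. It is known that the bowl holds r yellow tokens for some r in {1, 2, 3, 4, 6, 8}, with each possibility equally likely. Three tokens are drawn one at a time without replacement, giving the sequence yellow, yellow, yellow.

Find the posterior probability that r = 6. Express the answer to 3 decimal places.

Compute the likelihood of the observed sequence for each case: P(data | r = 1) = (1/10)(0/9) = 0; P(data | r = 2) = (2/10)(1/9)(0/8) = 0; P(data | r = 3) = (3/10)(2/9)(1/8) = 1/120; P(data | r = 4) = (4/10)(3/9)(2/8) = 1/30; P(data | r = 6) = (6/10)(5/9)(4/8) = 1/6; P(data | r = 8) = (8/10)(7/9)(6/8) = 7/15.
The prior-weighted likelihoods are 1/6 · 0 = 0, 1/6 · 0 = 0, 1/6 · 1/120 = 1/720, 1/6 · 1/30 = 1/180, 1/6 · 1/6 = 1/36, 1/6 · 7/15 = 7/90; these sum to 9/80.
By Bayes' rule, P(r = 6 | data) = (1/36) / (9/80) = 20/81.

0.247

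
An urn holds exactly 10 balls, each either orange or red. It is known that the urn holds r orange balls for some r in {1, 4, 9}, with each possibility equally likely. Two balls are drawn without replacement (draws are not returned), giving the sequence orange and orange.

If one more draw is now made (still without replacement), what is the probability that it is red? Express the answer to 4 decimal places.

0.2143

Compute the likelihood of the observed sequence for each case: P(data | r = 1) = (1/10)(0/9) = 0; P(data | r = 4) = (4/10)(3/9) = 2/15; P(data | r = 9) = (9/10)(8/9) = 4/5.
Multiplying each by its prior: 1/3 · 0 = 0, 1/3 · 2/15 = 2/45, 1/3 · 4/5 = 4/15; these sum to 14/45.
Normalising, the posterior is P(r = 1 | data) = 0, P(r = 4 | data) = 1/7, P(r = 9 | data) = 6/7.
So P(red next | data) = Σ P(red next | H) P(H | data) = (3/4)(1/7) + (1/8)(6/7) = 3/14.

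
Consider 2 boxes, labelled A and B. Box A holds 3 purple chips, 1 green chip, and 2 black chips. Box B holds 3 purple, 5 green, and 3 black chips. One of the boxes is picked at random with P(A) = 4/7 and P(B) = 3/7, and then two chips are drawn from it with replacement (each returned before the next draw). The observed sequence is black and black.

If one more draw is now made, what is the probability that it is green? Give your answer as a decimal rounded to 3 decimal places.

The likelihood of the observed sequence under each hypothesis: P(data | box A) = (2/6)(2/6) = 0.11111; P(data | box B) = (3/11)(3/11) = 0.07438.
Multiplying each by its prior: 4/7 · 0.11111 = 0.063492, 3/7 · 0.07438 = 0.031877; summing to 0.095369.
Dividing through by the total gives posterior P(box A | data) = 0.66575, P(box B | data) = 0.33425.
So P(green next | data) = Σ P(green next | H) P(H | data) = (1/6)(0.66575) + (5/11)(0.33425) = 0.26289.

0.263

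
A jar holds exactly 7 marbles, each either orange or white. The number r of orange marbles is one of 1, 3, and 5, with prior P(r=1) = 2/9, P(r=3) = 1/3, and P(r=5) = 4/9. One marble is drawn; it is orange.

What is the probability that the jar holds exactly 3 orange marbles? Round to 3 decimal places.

Compute the likelihood of this draw for each case: P(data | r = 1) = (1/7) = 1/7; P(data | r = 3) = (3/7) = 3/7; P(data | r = 5) = (5/7) = 5/7.
Weighting by the prior gives 2/9 · 1/7 = 2/63, 1/3 · 3/7 = 1/7, 4/9 · 5/7 = 20/63; with total 31/63.
Therefore the posterior P(r = 3 | data) = (1/7) / (31/63) = 9/31.

0.290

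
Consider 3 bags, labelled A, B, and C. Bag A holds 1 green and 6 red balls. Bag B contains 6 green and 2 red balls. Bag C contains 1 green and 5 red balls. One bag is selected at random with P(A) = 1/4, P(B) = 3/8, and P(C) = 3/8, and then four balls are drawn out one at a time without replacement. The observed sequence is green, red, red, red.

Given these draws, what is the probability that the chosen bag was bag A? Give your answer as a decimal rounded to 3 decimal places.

Compute the likelihood of the observed sequence for each case: P(data | bag A) = (1/7)(6/6)(5/5)(4/4) = 1/7; P(data | bag B) = (6/8)(2/7)(1/6)(0/5) = 0; P(data | bag C) = (1/6)(5/5)(4/4)(3/3) = 1/6.
Weighting by the prior gives 1/4 · 1/7 = 1/28, 3/8 · 0 = 0, 3/8 · 1/6 = 1/16; with total 11/112.
Hence P(bag A | data) = (1/28) / (11/112) = 4/11.

0.364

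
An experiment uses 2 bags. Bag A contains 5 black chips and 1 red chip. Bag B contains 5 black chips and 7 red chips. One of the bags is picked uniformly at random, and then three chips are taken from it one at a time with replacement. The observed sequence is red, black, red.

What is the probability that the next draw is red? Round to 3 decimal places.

0.525

Compute the likelihood of the observed sequence for each case: P(data | bag A) = (1/6)(5/6)(1/6) = 0.023148; P(data | bag B) = (7/12)(5/12)(7/12) = 0.14178.
The prior-weighted likelihoods are 1/2 · 0.023148 = 0.011574, 1/2 · 0.14178 = 0.070891; with total 0.082465.
Normalising, the posterior is P(bag A | data) = 0.14035, P(bag B | data) = 0.85965.
Averaging over the posterior, P(red next | data) = (1/6)(0.14035) + (7/12)(0.85965) = 0.52485.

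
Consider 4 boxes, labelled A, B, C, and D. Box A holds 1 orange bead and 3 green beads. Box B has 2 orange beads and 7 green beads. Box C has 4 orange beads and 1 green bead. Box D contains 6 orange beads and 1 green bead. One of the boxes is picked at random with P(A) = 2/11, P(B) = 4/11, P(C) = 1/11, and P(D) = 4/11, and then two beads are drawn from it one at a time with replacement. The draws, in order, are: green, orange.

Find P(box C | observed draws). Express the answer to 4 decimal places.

0.0932

Compute the likelihood of the observed sequence for each case: P(data | box A) = (3/4)(1/4) = 0.1875; P(data | box B) = (7/9)(2/9) = 0.17284; P(data | box C) = (1/5)(4/5) = 0.16; P(data | box D) = (1/7)(6/7) = 0.12245.
The prior-weighted likelihoods are 2/11 · 0.1875 = 0.034091, 4/11 · 0.17284 = 0.062851, 1/11 · 0.16 = 0.014545, 4/11 · 0.12245 = 0.044527; with total 0.15601.
Hence P(box C | data) = (0.014545) / (0.15601) = 0.093232.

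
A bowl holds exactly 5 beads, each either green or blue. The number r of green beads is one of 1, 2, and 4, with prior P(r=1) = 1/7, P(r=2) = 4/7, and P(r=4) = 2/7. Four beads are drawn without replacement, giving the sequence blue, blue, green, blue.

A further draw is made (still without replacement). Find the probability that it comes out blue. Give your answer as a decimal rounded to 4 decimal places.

For each hypothesis, P(data | H) works out to: P(data | r = 1) = (4/5)(3/4)(1/3)(2/2) = 1/5; P(data | r = 2) = (3/5)(2/4)(2/3)(1/2) = 1/10; P(data | r = 4) = (1/5)(0/4) = 0.
Weighting by the prior gives 1/7 · 1/5 = 1/35, 4/7 · 1/10 = 2/35, 2/7 · 0 = 0; these sum to 3/35.
Normalising, the posterior is P(r = 1 | data) = 1/3, P(r = 2 | data) = 2/3, P(r = 4 | data) = 0.
Averaging over the posterior, P(blue next | data) = (1)(1/3) + (0)(2/3) = 1/3.

0.3333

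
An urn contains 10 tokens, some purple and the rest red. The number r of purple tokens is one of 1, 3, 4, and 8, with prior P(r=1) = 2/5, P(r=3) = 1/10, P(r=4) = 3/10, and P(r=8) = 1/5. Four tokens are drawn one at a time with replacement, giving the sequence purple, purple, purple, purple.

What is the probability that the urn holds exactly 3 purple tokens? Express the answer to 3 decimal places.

0.009

Under each hypothesis, the probability of the observed sequence is: P(data | r = 1) = (1/10)(1/10)(1/10)(1/10) = 0.0001; P(data | r = 3) = (3/10)(3/10)(3/10)(3/10) = 0.0081; P(data | r = 4) = (4/10)(4/10)(4/10)(4/10) = 0.0256; P(data | r = 8) = (8/10)(8/10)(8/10)(8/10) = 0.4096.
Weighting by the prior gives 2/5 · 0.0001 = 4e-05, 1/10 · 0.0081 = 0.00081, 3/10 · 0.0256 = 0.00768, 1/5 · 0.4096 = 0.08192; summing to 0.09045.
Hence P(r = 3 | data) = (0.00081) / (0.09045) = 0.0089552.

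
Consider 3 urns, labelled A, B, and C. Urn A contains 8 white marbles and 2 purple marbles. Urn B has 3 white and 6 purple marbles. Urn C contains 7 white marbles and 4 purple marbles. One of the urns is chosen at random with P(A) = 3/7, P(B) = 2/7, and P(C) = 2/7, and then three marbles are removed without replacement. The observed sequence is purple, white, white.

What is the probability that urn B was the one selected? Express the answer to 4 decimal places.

For each hypothesis, P(data | H) works out to: P(data | urn A) = (2/10)(8/9)(7/8) = 0.15556; P(data | urn B) = (6/9)(3/8)(2/7) = 0.071429; P(data | urn C) = (4/11)(7/10)(6/9) = 0.1697.
The prior-weighted likelihoods are 3/7 · 0.15556 = 0.066667, 2/7 · 0.071429 = 0.020408, 2/7 · 0.1697 = 0.048485; summing to 0.13556.
Hence P(urn B | data) = (0.020408) / (0.13556) = 0.15055.

0.1505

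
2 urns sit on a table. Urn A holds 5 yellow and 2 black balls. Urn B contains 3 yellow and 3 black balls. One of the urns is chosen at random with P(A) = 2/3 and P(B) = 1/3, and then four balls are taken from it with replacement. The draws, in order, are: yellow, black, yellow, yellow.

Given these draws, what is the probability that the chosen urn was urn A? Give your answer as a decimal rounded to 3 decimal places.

The likelihood of the observed sequence under each hypothesis: P(data | urn A) = (5/7)(2/7)(5/7)(5/7) = 0.10412; P(data | urn B) = (3/6)(3/6)(3/6)(3/6) = 0.0625.
Multiplying each by its prior: 2/3 · 0.10412 = 0.069416, 1/3 · 0.0625 = 0.020833; with total 0.090249.
Hence P(urn A | data) = (0.069416) / (0.090249) = 0.76916.

0.769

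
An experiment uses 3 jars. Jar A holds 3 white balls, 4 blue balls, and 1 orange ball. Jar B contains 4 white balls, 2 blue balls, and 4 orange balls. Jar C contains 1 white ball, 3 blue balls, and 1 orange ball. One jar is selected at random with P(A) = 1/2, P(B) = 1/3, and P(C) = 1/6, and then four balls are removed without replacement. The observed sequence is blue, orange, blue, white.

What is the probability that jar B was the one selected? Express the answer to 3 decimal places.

For each hypothesis, P(data | H) works out to: P(data | jar A) = (4/8)(1/7)(3/6)(3/5) = 3/140; P(data | jar B) = (2/10)(4/9)(1/8)(4/7) = 2/315; P(data | jar C) = (3/5)(1/4)(2/3)(1/2) = 1/20.
Multiplying each by its prior: 1/2 · 3/140 = 3/280, 1/3 · 2/315 = 2/945, 1/6 · 1/20 = 1/120; summing to 4/189.
Hence P(jar B | data) = (2/945) / (4/189) = 1/10.

0.100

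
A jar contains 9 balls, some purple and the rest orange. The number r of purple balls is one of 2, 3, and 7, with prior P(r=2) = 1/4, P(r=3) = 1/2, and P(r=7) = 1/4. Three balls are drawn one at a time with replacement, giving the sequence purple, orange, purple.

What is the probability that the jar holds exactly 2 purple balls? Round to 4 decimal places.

0.1197

Under each hypothesis, the probability of the observed sequence is: P(data | r = 2) = (2/9)(7/9)(2/9) = 0.038409; P(data | r = 3) = (3/9)(6/9)(3/9) = 0.074074; P(data | r = 7) = (7/9)(2/9)(7/9) = 0.13443.
Weighting by the prior gives 1/4 · 0.038409 = 0.0096022, 1/2 · 0.074074 = 0.037037, 1/4 · 0.13443 = 0.033608; summing to 0.080247.
So P(r = 2 | data) = (0.0096022) / (0.080247) = 0.11966.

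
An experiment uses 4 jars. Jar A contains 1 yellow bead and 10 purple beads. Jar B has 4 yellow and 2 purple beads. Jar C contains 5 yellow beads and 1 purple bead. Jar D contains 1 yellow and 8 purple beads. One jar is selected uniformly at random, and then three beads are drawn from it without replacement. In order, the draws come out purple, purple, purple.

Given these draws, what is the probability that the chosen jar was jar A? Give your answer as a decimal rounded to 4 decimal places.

0.5217

Under each hypothesis, the probability of the observed sequence is: P(data | jar A) = (10/11)(9/10)(8/9) = 8/11; P(data | jar B) = (2/6)(1/5)(0/4) = 0; P(data | jar C) = (1/6)(0/5) = 0; P(data | jar D) = (8/9)(7/8)(6/7) = 2/3.
The prior-weighted likelihoods are 1/4 · 8/11 = 2/11, 1/4 · 0 = 0, 1/4 · 0 = 0, 1/4 · 2/3 = 1/6; summing to 23/66.
So P(jar A | data) = (2/11) / (23/66) = 12/23.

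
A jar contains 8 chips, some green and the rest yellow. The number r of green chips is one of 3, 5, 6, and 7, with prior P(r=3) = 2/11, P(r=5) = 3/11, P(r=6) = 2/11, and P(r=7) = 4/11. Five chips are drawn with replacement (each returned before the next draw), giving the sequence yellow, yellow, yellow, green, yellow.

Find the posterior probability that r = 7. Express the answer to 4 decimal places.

The likelihood of the observed sequence under each hypothesis: P(data | r = 3) = (5/8)(5/8)(5/8)(3/8)(5/8) = 0.05722; P(data | r = 5) = (3/8)(3/8)(3/8)(5/8)(3/8) = 0.01236; P(data | r = 6) = (2/8)(2/8)(2/8)(6/8)(2/8) = 0.0029297; P(data | r = 7) = (1/8)(1/8)(1/8)(7/8)(1/8) = 0.00021362.
The prior-weighted likelihoods are 2/11 · 0.05722 = 0.010404, 3/11 · 0.01236 = 0.0033708, 2/11 · 0.0029297 = 0.00053267, 4/11 · 0.00021362 = 7.7681e-05; summing to 0.014385.
Therefore the posterior P(r = 7 | data) = (7.7681e-05) / (0.014385) = 0.0054002.

0.0054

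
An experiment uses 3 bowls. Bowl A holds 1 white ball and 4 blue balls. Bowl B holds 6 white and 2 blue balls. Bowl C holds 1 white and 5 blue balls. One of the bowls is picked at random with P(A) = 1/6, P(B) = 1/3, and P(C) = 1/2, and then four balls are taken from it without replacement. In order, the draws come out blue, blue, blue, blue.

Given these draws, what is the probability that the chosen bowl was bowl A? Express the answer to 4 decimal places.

0.1667

For each hypothesis, P(data | H) works out to: P(data | bowl A) = (4/5)(3/4)(2/3)(1/2) = 1/5; P(data | bowl B) = (2/8)(1/7)(0/6) = 0; P(data | bowl C) = (5/6)(4/5)(3/4)(2/3) = 1/3.
The prior-weighted likelihoods are 1/6 · 1/5 = 1/30, 1/3 · 0 = 0, 1/2 · 1/3 = 1/6; with total 1/5.
By Bayes' rule, P(bowl A | data) = (1/30) / (1/5) = 1/6.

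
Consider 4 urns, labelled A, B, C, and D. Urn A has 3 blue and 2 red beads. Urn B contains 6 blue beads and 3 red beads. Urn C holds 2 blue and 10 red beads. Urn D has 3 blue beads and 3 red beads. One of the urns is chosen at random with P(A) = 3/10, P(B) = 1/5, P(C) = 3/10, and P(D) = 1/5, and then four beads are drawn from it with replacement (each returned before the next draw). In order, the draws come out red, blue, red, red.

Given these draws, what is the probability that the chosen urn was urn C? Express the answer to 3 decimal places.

The likelihood of the observed sequence under each hypothesis: P(data | urn A) = (2/5)(3/5)(2/5)(2/5) = 0.0384; P(data | urn B) = (3/9)(6/9)(3/9)(3/9) = 0.024691; P(data | urn C) = (10/12)(2/12)(10/12)(10/12) = 0.096451; P(data | urn D) = (3/6)(3/6)(3/6)(3/6) = 0.0625.
The prior-weighted likelihoods are 3/10 · 0.0384 = 0.01152, 1/5 · 0.024691 = 0.0049383, 3/10 · 0.096451 = 0.028935, 1/5 · 0.0625 = 0.0125; summing to 0.057893.
Therefore the posterior P(urn C | data) = (0.028935) / (0.057893) = 0.4998.

0.500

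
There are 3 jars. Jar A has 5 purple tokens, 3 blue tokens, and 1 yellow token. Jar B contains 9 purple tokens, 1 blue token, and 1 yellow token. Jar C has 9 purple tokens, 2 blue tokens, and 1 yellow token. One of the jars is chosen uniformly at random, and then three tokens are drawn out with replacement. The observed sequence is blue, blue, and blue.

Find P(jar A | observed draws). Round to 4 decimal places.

0.8731

Under each hypothesis, the probability of the observed sequence is: P(data | jar A) = (3/9)(3/9)(3/9) = 0.037037; P(data | jar B) = (1/11)(1/11)(1/11) = 0.00075131; P(data | jar C) = (2/12)(2/12)(2/12) = 0.0046296.
Weighting by the prior gives 1/3 · 0.037037 = 0.012346, 1/3 · 0.00075131 = 0.00025044, 1/3 · 0.0046296 = 0.0015432; these sum to 0.014139.
So P(jar A | data) = (0.012346) / (0.014139) = 0.87314.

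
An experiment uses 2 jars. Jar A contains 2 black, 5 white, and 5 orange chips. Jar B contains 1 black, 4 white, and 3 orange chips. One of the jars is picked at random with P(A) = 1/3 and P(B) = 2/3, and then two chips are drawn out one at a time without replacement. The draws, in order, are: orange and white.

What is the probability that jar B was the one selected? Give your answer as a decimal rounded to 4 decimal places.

0.6935

Under each hypothesis, the probability of the observed sequence is: P(data | jar A) = (5/12)(5/11) = 0.18939; P(data | jar B) = (3/8)(4/7) = 0.21429.
The prior-weighted likelihoods are 1/3 · 0.18939 = 0.063131, 2/3 · 0.21429 = 0.14286; with total 0.20599.
Hence P(jar B | data) = (0.14286) / (0.20599) = 0.69352.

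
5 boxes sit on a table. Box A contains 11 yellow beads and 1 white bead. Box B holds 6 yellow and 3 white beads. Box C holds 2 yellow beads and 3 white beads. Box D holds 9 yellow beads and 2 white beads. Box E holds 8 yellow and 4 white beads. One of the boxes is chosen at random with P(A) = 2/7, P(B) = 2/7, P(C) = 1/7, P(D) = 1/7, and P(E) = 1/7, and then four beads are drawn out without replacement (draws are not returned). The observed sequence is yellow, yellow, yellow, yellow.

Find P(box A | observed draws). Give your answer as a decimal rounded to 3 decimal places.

0.637

Under each hypothesis, the probability of the observed sequence is: P(data | box A) = (11/12)(10/11)(9/10)(8/9) = 0.66667; P(data | box B) = (6/9)(5/8)(4/7)(3/6) = 0.11905; P(data | box C) = (2/5)(1/4)(0/3) = 0; P(data | box D) = (9/11)(8/10)(7/9)(6/8) = 0.38182; P(data | box E) = (8/12)(7/11)(6/10)(5/9) = 0.14141.
The prior-weighted likelihoods are 2/7 · 0.66667 = 0.19048, 2/7 · 0.11905 = 0.034014, 1/7 · 0 = 0, 1/7 · 0.38182 = 0.054545, 1/7 · 0.14141 = 0.020202; summing to 0.29924.
So P(box A | data) = (0.19048) / (0.29924) = 0.63654.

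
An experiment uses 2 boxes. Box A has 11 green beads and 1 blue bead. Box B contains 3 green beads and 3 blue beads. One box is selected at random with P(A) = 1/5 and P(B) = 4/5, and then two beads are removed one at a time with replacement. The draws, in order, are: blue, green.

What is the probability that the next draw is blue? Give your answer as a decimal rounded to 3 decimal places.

Under each hypothesis, the probability of the observed sequence is: P(data | box A) = (1/12)(11/12) = 11/144; P(data | box B) = (3/6)(3/6) = 1/4.
The prior-weighted likelihoods are 1/5 · 11/144 = 11/720, 4/5 · 1/4 = 1/5; summing to 31/144.
Normalising, the posterior is P(box A | data) = 11/155, P(box B | data) = 144/155.
The predictive probability is P(blue next | data) = (1/12)(11/155) + (1/2)(144/155) = 175/372.

0.470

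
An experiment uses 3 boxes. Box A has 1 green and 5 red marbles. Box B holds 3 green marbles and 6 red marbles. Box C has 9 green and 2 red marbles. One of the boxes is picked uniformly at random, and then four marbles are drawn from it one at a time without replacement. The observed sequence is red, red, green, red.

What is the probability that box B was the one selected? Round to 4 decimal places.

Under each hypothesis, the probability of the observed sequence is: P(data | box A) = (5/6)(4/5)(1/4)(3/3) = 1/6; P(data | box B) = (6/9)(5/8)(3/7)(4/6) = 5/42; P(data | box C) = (2/11)(1/10)(9/9)(0/8) = 0.
The prior-weighted likelihoods are 1/3 · 1/6 = 1/18, 1/3 · 5/42 = 5/126, 1/3 · 0 = 0; summing to 2/21.
By Bayes' rule, P(box B | data) = (5/126) / (2/21) = 5/12.

0.4167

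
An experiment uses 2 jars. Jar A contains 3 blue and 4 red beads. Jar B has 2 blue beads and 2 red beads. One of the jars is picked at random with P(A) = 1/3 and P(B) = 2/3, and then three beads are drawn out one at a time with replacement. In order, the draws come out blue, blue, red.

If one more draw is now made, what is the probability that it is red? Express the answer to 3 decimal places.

The likelihood of the observed sequence under each hypothesis: P(data | jar A) = (3/7)(3/7)(4/7) = 0.10496; P(data | jar B) = (2/4)(2/4)(2/4) = 0.125.
Weighting by the prior gives 1/3 · 0.10496 = 0.034985, 2/3 · 0.125 = 0.083333; summing to 0.11832.
The posterior is then P(jar A | data) = 0.29569, P(jar B | data) = 0.70431.
The predictive probability is P(red next | data) = (4/7)(0.29569) + (1/2)(0.70431) = 0.52112.

0.521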